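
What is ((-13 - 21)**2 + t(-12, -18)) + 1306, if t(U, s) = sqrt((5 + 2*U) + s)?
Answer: 2462 + I*sqrt(37) ≈ 2462.0 + 6.0828*I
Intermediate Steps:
t(U, s) = sqrt(5 + s + 2*U)
((-13 - 21)**2 + t(-12, -18)) + 1306 = ((-13 - 21)**2 + sqrt(5 - 18 + 2*(-12))) + 1306 = ((-34)**2 + sqrt(5 - 18 - 24)) + 1306 = (1156 + sqrt(-37)) + 1306 = (1156 + I*sqrt(37)) + 1306 = 2462 + I*sqrt(37)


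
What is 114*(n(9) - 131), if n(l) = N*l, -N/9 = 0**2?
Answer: -14934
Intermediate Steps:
N = 0 (N = -9*0**2 = -9*0 = 0)
n(l) = 0 (n(l) = 0*l = 0)
114*(n(9) - 131) = 114*(0 - 131) = 114*(-131) = -14934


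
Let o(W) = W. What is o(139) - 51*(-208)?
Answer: 10747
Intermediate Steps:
o(139) - 51*(-208) = 139 - 51*(-208) = 139 - 1*(-10608) = 139 + 10608 = 10747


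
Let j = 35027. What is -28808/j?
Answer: -28808/35027 ≈ -0.82245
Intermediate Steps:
-28808/j = -28808/35027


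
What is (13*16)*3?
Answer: 624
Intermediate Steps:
(13*16)*3 = 208*3 = 624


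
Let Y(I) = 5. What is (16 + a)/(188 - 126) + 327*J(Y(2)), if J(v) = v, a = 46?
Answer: 1636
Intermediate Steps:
(16 + a)/(188 - 126) + 327*J(Y(2)) = (16 + 46)/(188 - 126) + 327*5 = 62/62 + 1635 = 62*(1/62) + 1635 = 1 + 1635 = 1636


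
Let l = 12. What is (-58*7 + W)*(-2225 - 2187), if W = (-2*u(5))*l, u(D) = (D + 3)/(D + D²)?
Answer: 9097544/5 ≈ 1.8195e+6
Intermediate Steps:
u(D) = (3 + D)/(D + D²)
W = -32/5 (W = -2*(3 + 5)/(5*(1 + 5))*12 = -2*8/(5*6)*12 = -2*4/15*12 = -8/15*12 = -32/5 ≈ -6.4000)
(-58*7 + W)*(-2225 - 2187) = (-58*7 - 32/5)*(-2225 - 2187) = (-406 - 32/5)*(-4412) = -2062/5*(-4412) = 9097544/5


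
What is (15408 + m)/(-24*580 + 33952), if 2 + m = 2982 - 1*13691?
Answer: 4697/20032 ≈ 0.23447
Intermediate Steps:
m = -10711 (m = -2 + (2982 - 1*13691) = -2 + (2982 - 13691) = -2 - 10709 = -10711)
(15408 + m)/(-24*580 + 33952) = (15408 - 10711)/(-24*580 + 33952) = 4697/(-13920 + 33952) = 4697/20032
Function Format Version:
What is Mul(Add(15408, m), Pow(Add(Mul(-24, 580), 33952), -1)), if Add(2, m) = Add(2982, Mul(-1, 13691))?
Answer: Rational(4697, 20032) ≈ 0.23447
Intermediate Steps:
m = -10711 (m = Add(-2, Add(2982, Mul(-1, 13691))) = Add(-2, Add(2982, -13691)) = Add(-2, -10709) = -10711)
Mul(Add(15408, m), Pow(Add(Mul(-24, 580), 33952), -1)) = Mul(Add(15408, -10711), Pow(Add(Mul(-24, 580), 33952), -1)) = Mul(4697, Pow(Add(-13920, 33952), -1)) = Mul(4697, Pow(20032, -1)) = Mul(4697, Rational(1, 20032)) = Rational(4697, 20032)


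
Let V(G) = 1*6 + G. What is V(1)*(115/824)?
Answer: 805/824 ≈ 0.97694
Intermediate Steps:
V(G) = 6 + G
V(1)*(115/824) = (6 + 1)*(115/824) = 7*(115*(1/824)) = 7*(115/824) = 805/824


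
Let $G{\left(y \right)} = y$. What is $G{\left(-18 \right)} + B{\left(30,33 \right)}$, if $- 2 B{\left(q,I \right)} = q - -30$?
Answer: $-48$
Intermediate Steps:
$B{\left(q,I \right)} = -15 - \frac{q}{2}$ ($B{\left(q,I \right)} = - \frac{q - -30}{2} = - \frac{q + 30}{2} = - \frac{30 + q}{2} = -15 - \frac{q}{2}$)
$G{\left(-18 \right)} + B{\left(30,33 \right)} = -18 - 30 = -48$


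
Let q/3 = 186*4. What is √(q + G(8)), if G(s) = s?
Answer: 8*√35 ≈ 47.329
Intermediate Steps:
q = 2232 (q = 3*(186*4) = 3*744 = 2232)
√(q + G(8)) = √(2232 + 8) = √2240 = 8*√35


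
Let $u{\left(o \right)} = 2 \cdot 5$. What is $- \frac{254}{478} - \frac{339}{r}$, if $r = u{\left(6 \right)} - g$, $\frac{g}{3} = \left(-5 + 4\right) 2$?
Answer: $- \frac{83053}{3824} \approx -21.719$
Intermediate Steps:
$u{\left(o \right)} = 10$
$g = -6$ ($g = 3 \left(-5 + 4\right) 2 = 3 \left(\left(-1\right) 2\right) = 3 \left(-2\right) = -6$)
$r = 16$ ($r = 10 - -6 = 10 + 6 = 16$)
$- \frac{254}{478} - \frac{339}{r} = - \frac{254}{478} - \frac{339}{16} = \left(-254\right) \frac{1}{478} - \frac{339}{16} = - \frac{127}{239} - \frac{339}{16} = - \frac{83053}{3824}$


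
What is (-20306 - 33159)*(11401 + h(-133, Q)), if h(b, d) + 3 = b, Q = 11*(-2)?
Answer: -602283225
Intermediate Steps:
Q = -22
h(b, d) = -3 + b
(-20306 - 33159)*(11401 + h(-133, Q)) = (-20306 - 33159)*(11401 + (-3 - 133)) = -53465*(11401 - 136) = -53465*11265 = -602283225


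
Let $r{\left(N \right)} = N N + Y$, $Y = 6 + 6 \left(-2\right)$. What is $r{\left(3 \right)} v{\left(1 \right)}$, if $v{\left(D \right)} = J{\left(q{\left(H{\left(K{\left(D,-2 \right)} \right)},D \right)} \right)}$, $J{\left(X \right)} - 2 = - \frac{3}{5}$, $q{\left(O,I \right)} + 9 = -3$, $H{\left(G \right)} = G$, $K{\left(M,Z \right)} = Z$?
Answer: $\frac{21}{5} \approx 4.2$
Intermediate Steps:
$Y = -6$ ($Y = 6 - 12 = -6$)
$q{\left(O,I \right)} = -12$ ($q{\left(O,I \right)} = -9 - 3 = -12$)
$J{\left(X \right)} = \frac{7}{5}$ ($J{\left(X \right)} = 2 - \frac{3}{5} = \frac{7}{5}$)
$v{\left(D \right)} = \frac{7}{5}$
$r{\left(N \right)} = -6 + N^{2}$ ($r{\left(N \right)} = N N - 6 = N^{2} - 6 = -6 + N^{2}$)
$r{\left(3 \right)} v{\left(1 \right)} = \left(-6 + 3^{2}\right) \frac{7}{5} = \left(-6 + 9\right) \frac{7}{5} = 3 \cdot \frac{7}{5} = \frac{21}{5}$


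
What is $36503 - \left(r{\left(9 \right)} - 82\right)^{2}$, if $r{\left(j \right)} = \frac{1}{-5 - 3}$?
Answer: $\frac{1904543}{64} \approx 29759.0$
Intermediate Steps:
$r{\left(j \right)} = - \frac{1}{8}$ ($r{\left(j \right)} = \frac{1}{-8} = - \frac{1}{8}$)
$36503 - \left(r{\left(9 \right)} - 82\right)^{2} = 36503 - \left(- \frac{1}{8} - 82\right)^{2} = 36503 - \left(- \frac{657}{8}\right)^{2} = 36503 - \frac{431649}{64} = \frac{1904543}{64}$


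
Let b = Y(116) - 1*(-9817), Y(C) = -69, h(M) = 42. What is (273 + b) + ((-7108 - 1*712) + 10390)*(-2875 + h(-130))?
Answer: -7270789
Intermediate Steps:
b = 9748 (b = -69 - 1*(-9817) = -69 + 9817 = 9748)
(273 + b) + ((-7108 - 1*712) + 10390)*(-2875 + h(-130)) = (273 + 9748) + ((-7108 - 1*712) + 10390)*(-2875 + 42) = 10021 + ((-7108 - 712) + 10390)*(-2833) = 10021 + (-7820 + 10390)*(-2833) = 10021 + 2570*(-2833) = 10021 - 7280810 = -7270789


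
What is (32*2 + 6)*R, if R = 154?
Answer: 10780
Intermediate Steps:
(32*2 + 6)*R = (32*2 + 6)*154 = (64 + 6)*154 = 70*154 = 10780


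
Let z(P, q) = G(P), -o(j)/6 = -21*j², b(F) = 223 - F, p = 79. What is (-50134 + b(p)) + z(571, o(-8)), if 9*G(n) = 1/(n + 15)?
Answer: -263647259/5274 ≈ -49990.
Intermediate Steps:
G(n) = 1/(9*(15 + n)) (G(n) = 1/(9*(n + 15)) = 1/(9*(15 + n)))
o(j) = 126*j² (o(j) = -(-126)*j² = 126*j²)
z(P, q) = 1/(9*(15 + P))
(-50134 + b(p)) + z(571, o(-8)) = (-50134 + (223 - 1*79)) + 1/(9*(15 + 571)) = (-50134 + (223 - 79)) + (⅑)/586 = (-50134 + 144) + (⅑)*(1/586) = -49990 + 1/5274 = -263647259/5274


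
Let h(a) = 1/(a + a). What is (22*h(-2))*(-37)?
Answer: 407/2 ≈ 203.50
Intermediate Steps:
h(a) = 1/(2*a)
(22*h(-2))*(-37) = (22*((1/2)/(-2)))*(-37) = (22*((1/2)*(-1/2)))*(-37) = (22*(-1/4))*(-37) = -11/2*(-37) = 407/2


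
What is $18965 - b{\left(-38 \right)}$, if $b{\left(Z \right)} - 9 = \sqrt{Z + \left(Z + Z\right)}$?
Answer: $18956 - i \sqrt{114} \approx 18956.0 - 10.677 i$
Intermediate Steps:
$b{\left(Z \right)} = 9 + \sqrt{3} \sqrt{Z}$ ($b{\left(Z \right)} = 9 + \sqrt{Z + \left(Z + Z\right)} = 9 + \sqrt{Z + 2 Z} = 9 + \sqrt{3 Z} = 9 + \sqrt{3} \sqrt{Z}$)
$18965 - b{\left(-38 \right)} = 18965 - \left(9 + \sqrt{3} \sqrt{-38}\right) = 18965 - \left(9 + \sqrt{3} i \sqrt{38}\right) = 18965 - \left(9 + i \sqrt{114}\right) = 18956 - i \sqrt{114}$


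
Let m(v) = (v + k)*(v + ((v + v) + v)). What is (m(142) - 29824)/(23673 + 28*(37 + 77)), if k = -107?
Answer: -9944/26865 ≈ -0.37015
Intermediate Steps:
m(v) = 4*v*(-107 + v) (m(v) = (v - 107)*(v + ((v + v) + v)) = (-107 + v)*(v + (2*v + v)) = (-107 + v)*(v + 3*v) = (-107 + v)*(4*v) = 4*v*(-107 + v))
(m(142) - 29824)/(23673 + 28*(37 + 77)) = (4*142*(-107 + 142) - 29824)/(23673 + 28*(37 + 77)) = (4*142*35 - 29824)/(23673 + 28*114) = (19880 - 29824)/(23673 + 3192) = -9944/26865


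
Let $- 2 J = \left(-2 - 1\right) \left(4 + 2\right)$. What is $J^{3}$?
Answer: $729$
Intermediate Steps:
$J = 9$ ($J = - \frac{\left(-2 - 1\right) \left(4 + 2\right)}{2} = - \frac{\left(-3\right) 6}{2} = \left(- \frac{1}{2}\right) \left(-18\right) = 9$)
$J^{3} = 9^{3} = 729$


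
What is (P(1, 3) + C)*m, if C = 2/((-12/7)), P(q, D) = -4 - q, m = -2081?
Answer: 76997/6 ≈ 12833.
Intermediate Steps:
C = -7/6 (C = 2/((-12*1/7)) = 2/(-12/7) = 2*(-7/12) = -7/6 ≈ -1.1667)
(P(1, 3) + C)*m = ((-4 - 1*1) - 7/6)*(-2081) = ((-4 - 1) - 7/6)*(-2081) = (-5 - 7/6)*(-2081) = -37/6*(-2081) = 76997/6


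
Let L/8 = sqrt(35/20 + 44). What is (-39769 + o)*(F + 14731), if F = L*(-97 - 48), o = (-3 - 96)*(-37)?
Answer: -531877486 + 20941480*sqrt(183) ≈ -2.4859e+8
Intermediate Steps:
L = 4*sqrt(183) (L = 8*sqrt(35/20 + 44) = 8*sqrt(35*(1/20) + 44) = 8*sqrt(7/4 + 44) = 8*sqrt(183/4) = 8*(sqrt(183)/2) = 4*sqrt(183) ≈ 54.111)
o = 3663 (o = -99*(-37) = 3663)
F = -580*sqrt(183) (F = (4*sqrt(183))*(-97 - 48) = (4*sqrt(183))*(-145) = -580*sqrt(183) ≈ -7846.1)
(-39769 + o)*(F + 14731) = (-39769 + 3663)*(-580*sqrt(183) + 14731) = -36106*(14731 - 580*sqrt(183)) = -531877486 + 20941480*sqrt(183)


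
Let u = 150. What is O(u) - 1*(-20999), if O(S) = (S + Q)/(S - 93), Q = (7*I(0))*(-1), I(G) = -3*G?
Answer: 399031/19 ≈ 21002.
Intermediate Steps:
Q = 0 (Q = (7*(-3*0))*(-1) = (7*0)*(-1) = 0*(-1) = 0)
O(S) = S/(-93 + S) (O(S) = (S + 0)/(S - 93) = S/(-93 + S))
O(u) - 1*(-20999) = 150/(-93 + 150) - 1*(-20999) = 150/57 + 20999 = 150*(1/57) + 20999 = 50/19 + 20999 = 399031/19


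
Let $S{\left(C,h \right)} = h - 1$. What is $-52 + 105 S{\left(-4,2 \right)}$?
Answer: $53$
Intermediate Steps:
$S{\left(C,h \right)} = -1 + h$
$-52 + 105 S{\left(-4,2 \right)} = -52 + 105 \left(-1 + 2\right) = -52 + 105 \cdot 1 = -52 + 105 = 53$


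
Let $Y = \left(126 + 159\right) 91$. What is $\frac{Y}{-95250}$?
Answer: $- \frac{1729}{6350} \approx -0.27228$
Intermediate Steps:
$Y = 25935$ ($Y = 285 \cdot 91 = 25935$)
$\frac{Y}{-95250} = \frac{25935}{-95250} = 25935 \left(- \frac{1}{95250}\right) = - \frac{1729}{6350}$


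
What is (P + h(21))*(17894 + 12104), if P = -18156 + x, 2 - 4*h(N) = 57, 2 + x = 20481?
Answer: 138545763/2 ≈ 6.9273e+7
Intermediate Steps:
x = 20479 (x = -2 + 20481 = 20479)
h(N) = -55/4 (h(N) = 1/2 - 1/4*57 = 1/2 - 57/4 = -55/4)
P = 2323 (P = -18156 + 20479 = 2323)
(P + h(21))*(17894 + 12104) = (2323 - 55/4)*(17894 + 12104) = (9237/4)*29998 = 138545763/2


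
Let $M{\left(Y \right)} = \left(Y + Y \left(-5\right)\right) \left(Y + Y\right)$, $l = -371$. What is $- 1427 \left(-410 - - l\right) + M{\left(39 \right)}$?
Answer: $1102319$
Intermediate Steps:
$M{\left(Y \right)} = - 8 Y^{2}$ ($M{\left(Y \right)} = \left(Y - 5 Y\right) 2 Y = - 4 Y 2 Y = - 8 Y^{2}$)
$- 1427 \left(-410 - - l\right) + M{\left(39 \right)} = - 1427 \left(-410 - \left(-1\right) \left(-371\right)\right) - 8 \cdot 39^{2} = - 1427 \left(-410 - 371\right) - 12168 = \left(-1427\right) \left(-781\right) - 12168 = 1114487 - 12168 = 1102319$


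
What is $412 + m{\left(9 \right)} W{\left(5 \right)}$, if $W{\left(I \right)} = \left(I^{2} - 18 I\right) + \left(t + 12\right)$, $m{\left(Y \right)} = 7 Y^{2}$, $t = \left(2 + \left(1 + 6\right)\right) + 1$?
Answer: $-23969$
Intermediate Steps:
$t = 10$ ($t = \left(2 + 7\right) + 1 = 9 + 1 = 10$)
$W{\left(I \right)} = 22 + I^{2} - 18 I$ ($W{\left(I \right)} = \left(I^{2} - 18 I\right) + \left(10 + 12\right) = \left(I^{2} - 18 I\right) + 22 = 22 + I^{2} - 18 I$)
$412 + m{\left(9 \right)} W{\left(5 \right)} = 412 + 7 \cdot 9^{2} \left(22 + 5^{2} - 90\right) = 412 + 7 \cdot 81 \left(22 + 25 - 90\right) = 412 + 567 \left(-43\right) = 412 - 24381 = -23969$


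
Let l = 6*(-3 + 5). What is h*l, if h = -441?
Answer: -5292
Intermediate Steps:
l = 12 (l = 6*2 = 12)
h*l = -441*12 = -5292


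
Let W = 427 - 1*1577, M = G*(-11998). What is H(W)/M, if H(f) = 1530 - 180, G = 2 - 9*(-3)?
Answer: -675/173971 ≈ -0.0038800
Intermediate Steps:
G = 29 (G = 2 + 27 = 29)
M = -347942 (M = 29*(-11998) = -347942)
W = -1150 (W = 427 - 1577 = -1150)
H(f) = 1350
H(W)/M = 1350/(-347942) = 1350*(-1/347942) = -675/173971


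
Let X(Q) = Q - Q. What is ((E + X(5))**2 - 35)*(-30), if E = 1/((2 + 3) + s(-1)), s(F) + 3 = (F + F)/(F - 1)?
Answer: 3140/3 ≈ 1046.7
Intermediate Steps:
X(Q) = 0
s(F) = -3 + 2*F/(-1 + F) (s(F) = -3 + (F + F)/(F - 1) = -3 + (2*F)/(-1 + F) = -3 + 2*F/(-1 + F))
E = 1/3 (E = 1/((2 + 3) + (3 - 1*(-1))/(-1 - 1)) = 1/(5 + (3 + 1)/(-2)) = 1/(5 - 1/2*4) = 1/(5 - 2) = 1/3 ≈ 0.33333)
((E + X(5))**2 - 35)*(-30) = ((1/3 + 0)**2 - 35)*(-30) = ((1/3)**2 - 35)*(-30) = (1/9 - 35)*(-30) = -314/9*(-30) = 3140/3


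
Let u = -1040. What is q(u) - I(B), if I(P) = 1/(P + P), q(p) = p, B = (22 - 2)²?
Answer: -832001/800 ≈ -1040.0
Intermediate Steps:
B = 400 (B = 20² = 400)
I(P) = 1/(2*P)
q(u) - I(B) = -1040 - 1/(2*400) = -1040 - 1*1/800 = -1040 - 1/800 = -832001/800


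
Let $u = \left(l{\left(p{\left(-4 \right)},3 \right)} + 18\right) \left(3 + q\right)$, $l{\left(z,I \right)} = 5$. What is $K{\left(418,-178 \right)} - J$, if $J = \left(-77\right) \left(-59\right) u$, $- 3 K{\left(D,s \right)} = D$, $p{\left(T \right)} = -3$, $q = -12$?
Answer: $\frac{2820785}{3} \approx 9.4026 \cdot 10^{5}$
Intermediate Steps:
$K{\left(D,s \right)} = - \frac{D}{3}$
$u = -207$ ($u = \left(5 + 18\right) \left(3 - 12\right) = 23 \left(-9\right) = -207$)
$J = -940401$ ($J = \left(-77\right) \left(-59\right) \left(-207\right) = 4543 \left(-207\right) = -940401$)
$K{\left(418,-178 \right)} - J = \left(- \frac{1}{3}\right) 418 - -940401 = - \frac{418}{3} + 940401 = \frac{2820785}{3}$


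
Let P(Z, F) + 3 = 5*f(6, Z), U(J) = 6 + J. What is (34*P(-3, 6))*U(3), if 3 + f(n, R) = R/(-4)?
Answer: -8721/2 ≈ -4360.5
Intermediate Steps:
f(n, R) = -3 - R/4 (f(n, R) = -3 + R/(-4) = -3 + R*(-¼) = -3 - R/4)
P(Z, F) = -18 - 5*Z/4 (P(Z, F) = -3 + 5*(-3 - Z/4) = -3 + (-15 - 5*Z/4) = -18 - 5*Z/4)
(34*P(-3, 6))*U(3) = (34*(-18 - 5/4*(-3)))*(6 + 3) = (34*(-18 + 15/4))*9 = (34*(-57/4))*9 = -969/2*9 = -8721/2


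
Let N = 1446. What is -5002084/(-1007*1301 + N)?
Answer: 5002084/1308661 ≈ 3.8223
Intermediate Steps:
-5002084/(-1007*1301 + N) = -5002084/(-1007*1301 + 1446) = -5002084/(-1310107 + 1446) = -5002084/(-1308661) = -5002084*(-1/1308661) = 5002084/1308661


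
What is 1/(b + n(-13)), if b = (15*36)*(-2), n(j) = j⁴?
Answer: 1/27481 ≈ 3.6389e-5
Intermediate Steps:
b = -1080 (b = 540*(-2) = -1080)
1/(b + n(-13)) = 1/(-1080 + (-13)⁴) = 1/(-1080 + 28561) = 1/27481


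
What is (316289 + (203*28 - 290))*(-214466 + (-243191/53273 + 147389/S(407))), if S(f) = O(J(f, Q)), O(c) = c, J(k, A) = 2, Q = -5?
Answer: -4824964048823143/106546 ≈ -4.5285e+10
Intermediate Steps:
S(f) = 2
(316289 + (203*28 - 290))*(-214466 + (-243191/53273 + 147389/S(407))) = (316289 + (203*28 - 290))*(-214466 + (-243191/53273 + 147389/2)) = (316289 + (5684 - 290))*(-214466 + (-243191*1/53273 + 147389*(½))) = (316289 + 5394)*(-214466 + (-243191/53273 + 147389/2)) = 321683*(-214466 + 7851367815/106546) = 321683*(-14999126621/106546) = -4824964048823143/106546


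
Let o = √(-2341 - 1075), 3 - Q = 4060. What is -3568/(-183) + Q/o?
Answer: 3568/183 + 4057*I*√854/1708 ≈ 19.497 + 69.414*I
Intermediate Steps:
Q = -4057 (Q = 3 - 1*4060 = 3 - 4060 = -4057)
o = 2*I*√854 (o = √(-3416) = 2*I*√854 ≈ 58.447*I)
-3568/(-183) + Q/o = -3568/(-183) - 4057*(-I*√854/1708) = -3568*(-1/183) - (-4057)*I*√854/1708 = 3568/183 + 4057*I*√854/1708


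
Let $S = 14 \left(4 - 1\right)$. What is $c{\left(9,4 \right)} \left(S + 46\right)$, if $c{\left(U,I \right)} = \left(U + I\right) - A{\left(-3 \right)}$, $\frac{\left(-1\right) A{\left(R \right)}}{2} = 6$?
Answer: $2200$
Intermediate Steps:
$A{\left(R \right)} = -12$ ($A{\left(R \right)} = \left(-2\right) 6 = -12$)
$S = 42$ ($S = 14 \left(4 - 1\right) = 14 \cdot 3 = 42$)
$c{\left(U,I \right)} = 12 + I + U$ ($c{\left(U,I \right)} = \left(U + I\right) - -12 = \left(I + U\right) + 12 = 12 + I + U$)
$c{\left(9,4 \right)} \left(S + 46\right) = \left(12 + 4 + 9\right) \left(42 + 46\right) = 25 \cdot 88 = 2200$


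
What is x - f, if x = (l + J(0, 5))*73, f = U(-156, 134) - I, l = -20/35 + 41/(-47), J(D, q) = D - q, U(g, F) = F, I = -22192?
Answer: -7500014/329 ≈ -22796.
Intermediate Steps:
l = -475/329 (l = -20*1/35 + 41*(-1/47) = -4/7 - 41/47 = -475/329 ≈ -1.4438)
f = 22326 (f = 134 - 1*(-22192) = 134 + 22192 = 22326)
x = -154760/329 (x = (-475/329 + (0 - 1*5))*73 = (-475/329 + (0 - 5))*73 = (-475/329 - 5)*73 = -2120/329*73 = -154760/329 ≈ -470.40)
x - f = -154760/329 - 1*22326 = -154760/329 - 22326 = -7500014/329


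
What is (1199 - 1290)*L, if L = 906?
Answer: -82446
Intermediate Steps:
(1199 - 1290)*L = (1199 - 1290)*906 = -91*906 = -82446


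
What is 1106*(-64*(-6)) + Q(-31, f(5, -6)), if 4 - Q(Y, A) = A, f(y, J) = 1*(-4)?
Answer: 424712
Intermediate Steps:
f(y, J) = -4
Q(Y, A) = 4 - A
1106*(-64*(-6)) + Q(-31, f(5, -6)) = 1106*(-64*(-6)) + (4 - 1*(-4)) = 1106*384 + (4 + 4) = 424704 + 8 = 424712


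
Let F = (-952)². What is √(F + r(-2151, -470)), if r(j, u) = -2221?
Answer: √904083 ≈ 950.83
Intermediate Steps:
F = 906304
√(F + r(-2151, -470)) = √(906304 - 2221) = √904083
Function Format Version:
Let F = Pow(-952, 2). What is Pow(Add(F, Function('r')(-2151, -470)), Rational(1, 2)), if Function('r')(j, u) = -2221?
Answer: Pow(904083, Rational(1, 2)) ≈ 950.83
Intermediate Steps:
F = 906304
Pow(Add(F, Function('r')(-2151, -470)), Rational(1, 2)) = Pow(Add(906304, -2221), Rational(1, 2)) = Pow(904083, Rational(1, 2))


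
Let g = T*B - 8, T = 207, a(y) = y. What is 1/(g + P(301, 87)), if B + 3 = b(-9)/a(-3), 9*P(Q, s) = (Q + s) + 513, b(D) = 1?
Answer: -9/5381 ≈ -0.0016726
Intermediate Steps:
P(Q, s) = 57 + Q/9 + s/9 (P(Q, s) = ((Q + s) + 513)/9 = (513 + Q + s)/9 = 57 + Q/9 + s/9)
B = -10/3 (B = -3 + 1/(-3) = -3 + 1*(-⅓) = -3 - ⅓ = -10/3 ≈ -3.3333)
g = -698 (g = 207*(-10/3) - 8 = -690 - 8 = -698)
1/(g + P(301, 87)) = 1/(-698 + (57 + (⅑)*301 + (⅑)*87)) = 1/(-698 + (57 + 301/9 + 29/3)) = 1/(-698 + 901/9) = 1/(-5381/9) = -9/5381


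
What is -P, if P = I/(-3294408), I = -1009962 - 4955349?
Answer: -1988437/1098136 ≈ -1.8107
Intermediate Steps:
I = -5965311
P = 1988437/1098136 (P = -5965311/(-3294408) = -5965311*(-1/3294408) = 1988437/1098136 ≈ 1.8107)
-P = -1*1988437/1098136 = -1988437/1098136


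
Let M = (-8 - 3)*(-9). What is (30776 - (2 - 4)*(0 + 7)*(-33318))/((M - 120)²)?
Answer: -435676/441 ≈ -987.93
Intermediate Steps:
M = 99 (M = -11*(-9) = 99)
(30776 - (2 - 4)*(0 + 7)*(-33318))/((M - 120)²) = (30776 - (2 - 4)*(0 + 7)*(-33318))/((99 - 120)²) = (30776 - (-2*7)*(-33318))/((-21)²) = (30776 - (-14)*(-33318))/441 = (30776 - 1*466452)*(1/441) = (30776 - 466452)*(1/441) = -435676*1/441 = -435676/441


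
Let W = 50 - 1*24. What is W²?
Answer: 676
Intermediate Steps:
W = 26 (W = 50 - 24 = 26)
W² = 26² = 676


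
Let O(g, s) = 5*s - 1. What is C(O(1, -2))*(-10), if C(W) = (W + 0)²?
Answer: -1210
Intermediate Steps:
O(g, s) = -1 + 5*s
C(W) = W²
C(O(1, -2))*(-10) = (-1 + 5*(-2))²*(-10) = (-1 - 10)²*(-10) = (-11)²*(-10) = 121*(-10) = -1210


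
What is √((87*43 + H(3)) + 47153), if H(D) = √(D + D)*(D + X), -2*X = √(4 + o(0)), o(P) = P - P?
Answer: √(50894 + 2*√6) ≈ 225.61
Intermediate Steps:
o(P) = 0
X = -1 (X = -√(4 + 0)/2 = -√4/2 = -½*2 = -1)
H(D) = √2*√D*(-1 + D) (H(D) = √(D + D)*(D - 1) = √(2*D)*(-1 + D) = (√2*√D)*(-1 + D) = √2*√D*(-1 + D))
√((87*43 + H(3)) + 47153) = √((87*43 + √2*√3*(-1 + 3)) + 47153) = √((3741 + √2*√3*2) + 47153) = √((3741 + 2*√6) + 47153) = √(50894 + 2*√6)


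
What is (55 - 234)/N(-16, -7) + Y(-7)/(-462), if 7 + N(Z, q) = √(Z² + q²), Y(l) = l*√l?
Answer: -1253/256 - 179*√305/256 + I*√7/66 ≈ -17.106 + 0.040087*I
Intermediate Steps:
Y(l) = l^(3/2)
N(Z, q) = -7 + √(Z² + q²)
(55 - 234)/N(-16, -7) + Y(-7)/(-462) = (55 - 234)/(-7 + √((-16)² + (-7)²)) + (-7)^(3/2)/(-462) = -179/(-7 + √(256 + 49)) - 7*I*√7*(-1/462) = -179/(-7 + √305) + I*√7/66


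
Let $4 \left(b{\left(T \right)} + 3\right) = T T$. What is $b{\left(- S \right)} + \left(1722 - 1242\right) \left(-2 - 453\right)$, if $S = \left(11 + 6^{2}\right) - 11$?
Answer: $-218079$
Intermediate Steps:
$S = 36$ ($S = \left(11 + 36\right) - 11 = 47 - 11 = 36$)
$b{\left(T \right)} = -3 + \frac{T^{2}}{4}$ ($b{\left(T \right)} = -3 + \frac{T T}{4} = -3 + \frac{T^{2}}{4}$)
$b{\left(- S \right)} + \left(1722 - 1242\right) \left(-2 - 453\right) = \left(-3 + \frac{\left(\left(-1\right) 36\right)^{2}}{4}\right) + \left(1722 - 1242\right) \left(-2 - 453\right) = \left(-3 + \frac{\left(-36\right)^{2}}{4}\right) + 480 \left(-455\right) = \left(-3 + \frac{1}{4} \cdot 1296\right) - 218400 = \left(-3 + 324\right) - 218400 = 321 - 218400 = -218079$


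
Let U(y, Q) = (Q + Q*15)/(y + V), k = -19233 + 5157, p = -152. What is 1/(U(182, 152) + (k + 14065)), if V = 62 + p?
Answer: 23/355 ≈ 0.064789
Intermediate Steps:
k = -14076
V = -90 (V = 62 - 152 = -90)
U(y, Q) = 16*Q/(-90 + y) (U(y, Q) = (Q + Q*15)/(y - 90) = (Q + 15*Q)/(-90 + y) = (16*Q)/(-90 + y) = 16*Q/(-90 + y))
1/(U(182, 152) + (k + 14065)) = 1/(16*152/(-90 + 182) + (-14076 + 14065)) = 1/(16*152/92 - 11) = 1/(16*152*(1/92) - 11) = 1/(608/23 - 11) = 1/(355/23) = 23/355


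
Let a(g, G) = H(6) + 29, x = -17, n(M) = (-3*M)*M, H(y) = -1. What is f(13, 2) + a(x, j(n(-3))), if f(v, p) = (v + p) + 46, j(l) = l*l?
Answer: 89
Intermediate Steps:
n(M) = -3*M²
j(l) = l²
f(v, p) = 46 + p + v (f(v, p) = (p + v) + 46 = 46 + p + v)
a(g, G) = 28 (a(g, G) = -1 + 29 = 28)
f(13, 2) + a(x, j(n(-3))) = (46 + 2 + 13) + 28 = 61 + 28 = 89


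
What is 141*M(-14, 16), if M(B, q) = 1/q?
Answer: 141/16 ≈ 8.8125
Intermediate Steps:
141*M(-14, 16) = 141/16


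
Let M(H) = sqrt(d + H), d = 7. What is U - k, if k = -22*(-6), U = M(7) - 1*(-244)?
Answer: 112 + sqrt(14) ≈ 115.74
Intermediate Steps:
M(H) = sqrt(7 + H)
U = 244 + sqrt(14) (U = sqrt(7 + 7) - 1*(-244) = sqrt(14) + 244 = 244 + sqrt(14) ≈ 247.74)
k = 132 (k = -1*(-132) = 132)
U - k = (244 + sqrt(14)) - 1*132 = (244 + sqrt(14)) - 132 = 112 + sqrt(14)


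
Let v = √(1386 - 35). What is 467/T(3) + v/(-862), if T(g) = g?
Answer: 467/3 - √1351/862 ≈ 155.62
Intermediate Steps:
v = √1351 ≈ 36.756
467/T(3) + v/(-862) = 467/3 + √1351/(-862) = 467*(⅓) + √1351*(-1/862) = 467/3 - √1351/862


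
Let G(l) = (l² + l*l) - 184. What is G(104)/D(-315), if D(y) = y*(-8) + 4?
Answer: 5362/631 ≈ 8.4976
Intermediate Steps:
D(y) = 4 - 8*y (D(y) = -8*y + 4 = 4 - 8*y)
G(l) = -184 + 2*l² (G(l) = (l² + l²) - 184 = 2*l² - 184 = -184 + 2*l²)
G(104)/D(-315) = (-184 + 2*104²)/(4 - 8*(-315)) = (-184 + 2*10816)/(4 + 2520) = (-184 + 21632)/2524 = 21448*(1/2524) = 5362/631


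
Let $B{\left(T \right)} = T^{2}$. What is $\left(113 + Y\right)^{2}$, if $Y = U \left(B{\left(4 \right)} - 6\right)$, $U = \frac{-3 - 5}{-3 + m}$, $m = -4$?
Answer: $\frac{758641}{49} \approx 15482.0$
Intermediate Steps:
$U = \frac{8}{7}$ ($U = \frac{-3 - 5}{-3 - 4} = - \frac{8}{-7} = \left(-8\right) \left(- \frac{1}{7}\right) = \frac{8}{7} \approx 1.1429$)
$Y = \frac{80}{7}$ ($Y = \frac{8 \left(4^{2} - 6\right)}{7} = \frac{8 \left(16 - 6\right)}{7} = \frac{8}{7} \cdot 10 = \frac{80}{7} \approx 11.429$)
$\left(113 + Y\right)^{2} = \left(113 + \frac{80}{7}\right)^{2} = \left(\frac{871}{7}\right)^{2} = \frac{758641}{49}$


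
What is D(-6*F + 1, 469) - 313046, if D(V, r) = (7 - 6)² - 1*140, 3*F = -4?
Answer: -313185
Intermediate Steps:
F = -4/3 (F = (⅓)*(-4) = -4/3 ≈ -1.3333)
D(V, r) = -139 (D(V, r) = 1² - 140 = 1 - 140 = -139)
D(-6*F + 1, 469) - 313046 = -139 - 313046 = -313185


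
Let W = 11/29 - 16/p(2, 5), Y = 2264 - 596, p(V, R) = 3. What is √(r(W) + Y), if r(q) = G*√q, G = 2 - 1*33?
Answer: √(12625092 - 2697*I*√37497)/87 ≈ 40.85 - 0.84454*I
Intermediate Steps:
Y = 1668
W = -431/87 (W = 11/29 - 16/3 = -431/87 ≈ -4.9540)
G = -31 (G = 2 - 33 = -31)
r(q) = -31*√q
√(r(W) + Y) = √(-31*I*√37497/87 + 1668) = √(1668 - 31*I*√37497/87)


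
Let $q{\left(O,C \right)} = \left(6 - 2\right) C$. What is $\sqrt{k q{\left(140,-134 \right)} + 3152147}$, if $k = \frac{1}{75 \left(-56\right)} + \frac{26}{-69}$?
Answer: $\frac{\sqrt{2042801024642}}{805} \approx 1775.5$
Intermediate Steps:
$q{\left(O,C \right)} = 4 C$
$k = - \frac{12141}{32200}$ ($k = \frac{1}{75} \left(- \frac{1}{56}\right) + 26 \left(- \frac{1}{69}\right) = - \frac{1}{4200} - \frac{26}{69} = - \frac{12141}{32200} \approx -0.37705$)
$\sqrt{k q{\left(140,-134 \right)} + 3152147} = \sqrt{- \frac{12141 \cdot 4 \left(-134\right)}{32200} + 3152147} = \sqrt{\left(- \frac{12141}{32200}\right) \left(-536\right) + 3152147} = \sqrt{\frac{813447}{4025} + 3152147} = \sqrt{\frac{12688205122}{4025}} = \frac{\sqrt{2042801024642}}{805}$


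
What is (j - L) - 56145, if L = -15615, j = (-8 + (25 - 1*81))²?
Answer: -36434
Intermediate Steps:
j = 4096 (j = (-8 + (25 - 81))² = (-8 - 56)² = (-64)² = 4096)
(j - L) - 56145 = (4096 - 1*(-15615)) - 56145 = (4096 + 15615) - 56145 = 19711 - 56145 = -36434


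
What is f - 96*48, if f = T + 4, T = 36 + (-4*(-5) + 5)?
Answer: -4543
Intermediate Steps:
T = 61 (T = 36 + (20 + 5) = 36 + 25 = 61)
f = 65 (f = 61 + 4 = 65)
f - 96*48 = 65 - 96*48 = 65 - 4608 = -4543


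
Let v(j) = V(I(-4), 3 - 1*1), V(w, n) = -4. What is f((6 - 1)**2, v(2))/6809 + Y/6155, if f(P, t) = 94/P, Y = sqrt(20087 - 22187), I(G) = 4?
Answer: 94/170225 + 2*I*sqrt(21)/1231 ≈ 0.00055221 + 0.0074453*I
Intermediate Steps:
v(j) = -4
Y = 10*I*sqrt(21) (Y = sqrt(-2100) = 10*I*sqrt(21) ≈ 45.826*I)
f((6 - 1)**2, v(2))/6809 + Y/6155 = (94/((6 - 1)**2))/6809 + (10*I*sqrt(21))/6155 = (94/(5**2))*(1/6809) + (10*I*sqrt(21))*(1/6155) = (94/25)*(1/6809) + 2*I*sqrt(21)/1231 = 94/170225 + 2*I*sqrt(21)/1231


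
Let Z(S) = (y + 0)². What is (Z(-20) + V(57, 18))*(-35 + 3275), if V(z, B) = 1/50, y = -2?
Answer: 65124/5 ≈ 13025.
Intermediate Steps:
V(z, B) = 1/50
Z(S) = 4 (Z(S) = (-2 + 0)² = (-2)² = 4)
(Z(-20) + V(57, 18))*(-35 + 3275) = (4 + 1/50)*(-35 + 3275) = (201/50)*3240 = 65124/5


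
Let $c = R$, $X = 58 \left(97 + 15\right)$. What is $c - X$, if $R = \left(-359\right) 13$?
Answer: $-11163$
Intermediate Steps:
$X = 6496$ ($X = 58 \cdot 112 = 6496$)
$R = -4667$
$c = -4667$
$c - X = -4667 - 6496 = -11163$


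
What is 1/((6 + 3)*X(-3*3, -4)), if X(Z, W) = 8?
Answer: 1/72 ≈ 0.013889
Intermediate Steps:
1/((6 + 3)*X(-3*3, -4)) = 1/((6 + 3)*8) = 1/(9*8) = 1/72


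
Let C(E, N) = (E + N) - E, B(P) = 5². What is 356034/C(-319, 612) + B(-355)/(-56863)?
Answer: 3374191007/5800026 ≈ 581.75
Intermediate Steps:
B(P) = 25
C(E, N) = N
356034/C(-319, 612) + B(-355)/(-56863) = 356034/612 + 25/(-56863) = 356034*(1/612) + 25*(-1/56863) = 59339/102 - 25/56863 = 3374191007/5800026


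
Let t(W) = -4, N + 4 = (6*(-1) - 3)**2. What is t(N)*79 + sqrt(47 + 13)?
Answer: -316 + 2*sqrt(15) ≈ -308.25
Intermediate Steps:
N = 77 (N = -4 + (6*(-1) - 3)**2 = -4 + (-6 - 3)**2 = -4 + (-9)**2 = -4 + 81 = 77)
t(N)*79 + sqrt(47 + 13) = -4*79 + sqrt(47 + 13) = -316 + sqrt(60) = -316 + 2*sqrt(15)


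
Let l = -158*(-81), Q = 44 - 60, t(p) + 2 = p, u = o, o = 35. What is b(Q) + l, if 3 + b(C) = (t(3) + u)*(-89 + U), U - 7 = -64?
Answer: 7539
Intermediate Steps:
u = 35
t(p) = -2 + p
U = -57 (U = 7 - 64 = -57)
Q = -16
l = 12798
b(C) = -5259 (b(C) = -3 + ((-2 + 3) + 35)*(-89 - 57) = -3 + (1 + 35)*(-146) = -3 + 36*(-146) = -3 - 5256 = -5259)
b(Q) + l = -5259 + 12798 = 7539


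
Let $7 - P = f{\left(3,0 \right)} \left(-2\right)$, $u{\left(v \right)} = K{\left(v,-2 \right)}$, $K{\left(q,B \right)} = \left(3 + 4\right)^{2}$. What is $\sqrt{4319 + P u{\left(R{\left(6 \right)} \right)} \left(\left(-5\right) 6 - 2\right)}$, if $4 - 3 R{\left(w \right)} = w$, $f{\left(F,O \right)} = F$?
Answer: $3 i \sqrt{1785} \approx 126.75 i$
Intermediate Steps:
$K{\left(q,B \right)} = 49$ ($K{\left(q,B \right)} = 7^{2} = 49$)
$R{\left(w \right)} = \frac{4}{3} - \frac{w}{3}$
$u{\left(v \right)} = 49$
$P = 13$ ($P = 7 - 3 \left(-2\right) = 7 - -6 = 7 + 6 = 13$)
$\sqrt{4319 + P u{\left(R{\left(6 \right)} \right)} \left(\left(-5\right) 6 - 2\right)} = \sqrt{4319 + 13 \cdot 49 \left(\left(-5\right) 6 - 2\right)} = \sqrt{4319 + 637 \left(-30 - 2\right)} = \sqrt{4319 + 637 \left(-32\right)} = \sqrt{4319 - 20384} = \sqrt{-16065} = 3 i \sqrt{1785}$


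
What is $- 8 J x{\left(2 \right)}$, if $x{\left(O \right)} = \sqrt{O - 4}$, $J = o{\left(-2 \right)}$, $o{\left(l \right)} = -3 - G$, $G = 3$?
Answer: $48 i \sqrt{2} \approx 67.882 i$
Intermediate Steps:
$o{\left(l \right)} = -6$ ($o{\left(l \right)} = -3 - 3 = -6$)
$J = -6$
$x{\left(O \right)} = \sqrt{-4 + O}$
$- 8 J x{\left(2 \right)} = \left(-8\right) \left(-6\right) \sqrt{-4 + 2} = 48 \sqrt{-2} = 48 i \sqrt{2}$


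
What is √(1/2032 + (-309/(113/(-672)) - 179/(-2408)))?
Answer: √548635993196950757/17278604 ≈ 42.868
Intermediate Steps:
√(1/2032 + (-309/(113/(-672)) - 179/(-2408))) = √(1/2032 + (-309/(113*(-1/672)) - 179*(-1/2408))) = √(1/2032 + (-309/(-113/672) + 179/2408)) = √(1/2032 + (-309*(-672/113) + 179/2408)) = √(1/2032 + (207648/113 + 179/2408)) = √(1/2032 + 500036611/272104) = √(127009333207/69114416) = √548635993196950757/17278604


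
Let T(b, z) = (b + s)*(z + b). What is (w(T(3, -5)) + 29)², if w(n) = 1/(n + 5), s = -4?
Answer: 41616/49 ≈ 849.31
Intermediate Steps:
T(b, z) = (-4 + b)*(b + z) (T(b, z) = (b - 4)*(z + b) = (-4 + b)*(b + z))
w(n) = 1/(5 + n)
(w(T(3, -5)) + 29)² = (1/(5 + (3² - 4*3 - 4*(-5) + 3*(-5))) + 29)² = (1/(5 + (9 - 12 + 20 - 15)) + 29)² = (1/(5 + 2) + 29)² = (1/7 + 29)² = (⅐ + 29)² = (204/7)² = 41616/49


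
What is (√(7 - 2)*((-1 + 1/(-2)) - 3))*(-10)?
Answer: 45*√5 ≈ 100.62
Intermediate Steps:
(√(7 - 2)*((-1 + 1/(-2)) - 3))*(-10) = (√5*((-1 - ½) - 3))*(-10) = (√5*(-3/2 - 3))*(-10) = (√5*(-9/2))*(-10) = -9*√5/2*(-10) = 45*√5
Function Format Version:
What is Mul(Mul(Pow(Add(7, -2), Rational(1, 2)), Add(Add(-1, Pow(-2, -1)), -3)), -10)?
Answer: Mul(45, Pow(5, Rational(1, 2))) ≈ 100.62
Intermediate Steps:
Mul(Mul(Pow(Add(7, -2), Rational(1, 2)), Add(Add(-1, Pow(-2, -1)), -3)), -10) = Mul(Mul(Pow(5, Rational(1, 2)), Add(Add(-1, Rational(-1, 2)), -3)), -10) = Mul(Mul(Pow(5, Rational(1, 2)), Add(Rational(-3, 2), -3)), -10) = Mul(Mul(Pow(5, Rational(1, 2)), Rational(-9, 2)), -10) = Mul(Mul(Rational(-9, 2), Pow(5, Rational(1, 2))), -10) = Mul(45, Pow(5, Rational(1, 2)))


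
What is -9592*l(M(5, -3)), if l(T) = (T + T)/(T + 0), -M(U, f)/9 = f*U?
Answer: -19184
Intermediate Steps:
M(U, f) = -9*U*f (M(U, f) = -9*f*U = -9*U*f)
l(T) = 2 (l(T) = (2*T)/T = 2)
-9592*l(M(5, -3)) = -9592*2 = -19184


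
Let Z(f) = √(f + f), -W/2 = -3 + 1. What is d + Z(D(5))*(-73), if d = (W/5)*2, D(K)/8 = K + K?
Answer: 8/5 - 292*√10 ≈ -921.79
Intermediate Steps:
D(K) = 16*K (D(K) = 8*(K + K) = 8*(2*K) = 16*K)
W = 4 (W = -2*(-3 + 1) = -2*(-2) = 4)
Z(f) = √2*√f (Z(f) = √(2*f) = √2*√f)
d = 8/5 (d = (4/5)*2 = ((⅕)*4)*2 = (⅘)*2 = 8/5 ≈ 1.6000)
d + Z(D(5))*(-73) = 8/5 + (√2*√(16*5))*(-73) = 8/5 + (√2*√80)*(-73) = 8/5 + (√2*(4*√5))*(-73) = 8/5 + (4*√10)*(-73) = 8/5 - 292*√10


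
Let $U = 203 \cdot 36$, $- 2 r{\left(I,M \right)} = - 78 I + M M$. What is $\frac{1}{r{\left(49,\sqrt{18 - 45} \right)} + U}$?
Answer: $\frac{2}{18465} \approx 0.00010831$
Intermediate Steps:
$r{\left(I,M \right)} = 39 I - \frac{M^{2}}{2}$ ($r{\left(I,M \right)} = - \frac{- 78 I + M M}{2} = - \frac{- 78 I + M^{2}}{2} = - \frac{M^{2} - 78 I}{2} = 39 I - \frac{M^{2}}{2}$)
$U = 7308$
$\frac{1}{r{\left(49,\sqrt{18 - 45} \right)} + U} = \frac{1}{\left(39 \cdot 49 - \frac{\left(\sqrt{18 - 45}\right)^{2}}{2}\right) + 7308} = \frac{1}{\left(1911 - \frac{\left(\sqrt{-27}\right)^{2}}{2}\right) + 7308} = \frac{1}{\left(1911 - \frac{\left(3 i \sqrt{3}\right)^{2}}{2}\right) + 7308} = \frac{1}{\left(1911 - - \frac{27}{2}\right) + 7308} = \frac{1}{\left(1911 + \frac{27}{2}\right) + 7308} = \frac{1}{\frac{3849}{2} + 7308} = \frac{1}{\frac{18465}{2}} = \frac{2}{18465}$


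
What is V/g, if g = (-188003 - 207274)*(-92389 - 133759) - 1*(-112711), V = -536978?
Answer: -536978/89391215707 ≈ -6.0071e-6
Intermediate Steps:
g = 89391215707 (g = -395277*(-226148) + 112711 = 89391102996 + 112711 = 89391215707)
V/g = -536978/89391215707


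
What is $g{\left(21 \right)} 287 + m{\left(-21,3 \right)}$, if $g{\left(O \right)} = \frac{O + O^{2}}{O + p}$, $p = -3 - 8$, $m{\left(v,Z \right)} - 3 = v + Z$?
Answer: $\frac{66222}{5} \approx 13244.0$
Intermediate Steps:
$m{\left(v,Z \right)} = 3 + Z + v$ ($m{\left(v,Z \right)} = 3 + \left(v + Z\right) = 3 + \left(Z + v\right) = 3 + Z + v$)
$p = -11$
$g{\left(O \right)} = \frac{O + O^{2}}{-11 + O}$ ($g{\left(O \right)} = \frac{O + O^{2}}{O - 11} = \frac{O + O^{2}}{-11 + O}$)
$g{\left(21 \right)} 287 + m{\left(-21,3 \right)} = \frac{21 \left(1 + 21\right)}{-11 + 21} \cdot 287 + \left(3 + 3 - 21\right) = 21 \cdot \frac{1}{10} \cdot 22 \cdot 287 - 15 = \frac{231}{5} \cdot 287 - 15 = \frac{66297}{5} - 15 = \frac{66222}{5}$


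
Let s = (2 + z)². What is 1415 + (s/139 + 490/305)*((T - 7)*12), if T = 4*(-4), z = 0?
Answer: 8170769/8479 ≈ 963.65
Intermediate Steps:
s = 4 (s = (2 + 0)² = 2² = 4)
T = -16
1415 + (s/139 + 490/305)*((T - 7)*12) = 1415 + (4/139 + 490/305)*((-16 - 7)*12) = 1415 + (4*(1/139) + 490*(1/305))*(-23*12) = 1415 + (4/139 + 98/61)*(-276) = 1415 + (13866/8479)*(-276) = 1415 - 3827016/8479 = 8170769/8479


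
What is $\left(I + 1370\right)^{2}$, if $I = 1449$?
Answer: $7946761$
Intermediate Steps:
$\left(I + 1370\right)^{2} = \left(1449 + 1370\right)^{2} = 2819^{2} = 7946761$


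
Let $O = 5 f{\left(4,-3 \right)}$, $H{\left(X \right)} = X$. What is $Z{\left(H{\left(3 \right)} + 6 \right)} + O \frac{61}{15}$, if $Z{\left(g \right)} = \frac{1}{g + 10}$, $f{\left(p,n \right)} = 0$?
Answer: $\frac{1}{19} \approx 0.052632$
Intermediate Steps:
$Z{\left(g \right)} = \frac{1}{10 + g}$
$O = 0$ ($O = 5 \cdot 0 = 0$)
$Z{\left(H{\left(3 \right)} + 6 \right)} + O \frac{61}{15} = \frac{1}{10 + \left(3 + 6\right)} + 0 \cdot \frac{61}{15} = \frac{1}{10 + 9} + 0 \cdot 61 \cdot \frac{1}{15} = \frac{1}{19} + 0 \cdot \frac{61}{15} = \frac{1}{19} + 0 = \frac{1}{19}$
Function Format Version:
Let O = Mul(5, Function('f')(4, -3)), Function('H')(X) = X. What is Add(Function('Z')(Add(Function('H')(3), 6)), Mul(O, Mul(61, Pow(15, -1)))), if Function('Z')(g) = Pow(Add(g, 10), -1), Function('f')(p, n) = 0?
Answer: Rational(1, 19) ≈ 0.052632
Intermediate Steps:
Function('Z')(g) = Pow(Add(10, g), -1)
O = 0 (O = Mul(5, 0) = 0)
Add(Function('Z')(Add(Function('H')(3), 6)), Mul(O, Mul(61, Pow(15, -1)))) = Add(Pow(Add(10, Add(3, 6)), -1), Mul(0, Mul(61, Pow(15, -1)))) = Add(Pow(Add(10, 9), -1), Mul(0, Mul(61, Rational(1, 15)))) = Add(Pow(19, -1), Mul(0, Rational(61, 15))) = Add(Rational(1, 19), 0) = Rational(1, 19)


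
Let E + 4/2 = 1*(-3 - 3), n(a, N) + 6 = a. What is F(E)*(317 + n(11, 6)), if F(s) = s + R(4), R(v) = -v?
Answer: -3864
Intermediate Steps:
n(a, N) = -6 + a
E = -8 (E = -2 + 1*(-3 - 3) = -2 + 1*(-6) = -2 - 6 = -8)
F(s) = -4 + s (F(s) = s - 1*4 = s - 4 = -4 + s)
F(E)*(317 + n(11, 6)) = (-4 - 8)*(317 + (-6 + 11)) = -12*(317 + 5) = -12*322 = -3864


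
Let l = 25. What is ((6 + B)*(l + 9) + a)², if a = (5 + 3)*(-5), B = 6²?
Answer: 1926544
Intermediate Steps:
B = 36
a = -40 (a = 8*(-5) = -40)
((6 + B)*(l + 9) + a)² = ((6 + 36)*(25 + 9) - 40)² = (42*34 - 40)² = (1428 - 40)² = 1388² = 1926544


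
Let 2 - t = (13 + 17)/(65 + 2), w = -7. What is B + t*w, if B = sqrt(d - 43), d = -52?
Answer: -728/67 + I*sqrt(95) ≈ -10.866 + 9.7468*I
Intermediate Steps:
B = I*sqrt(95) (B = sqrt(-52 - 43) = sqrt(-95) = I*sqrt(95) ≈ 9.7468*I)
t = 104/67 (t = 2 - (13 + 17)/(65 + 2) = 2 - 30/67 = 104/67 ≈ 1.5522)
B + t*w = I*sqrt(95) + (104/67)*(-7) = I*sqrt(95) - 728/67 = -728/67 + I*sqrt(95)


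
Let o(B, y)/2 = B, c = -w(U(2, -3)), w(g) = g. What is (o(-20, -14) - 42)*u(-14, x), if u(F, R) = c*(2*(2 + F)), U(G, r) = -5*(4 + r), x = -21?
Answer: 9840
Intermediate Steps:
U(G, r) = -20 - 5*r
c = 5 (c = -(-20 - 5*(-3)) = -(-20 + 15) = -1*(-5) = 5)
u(F, R) = 20 + 10*F (u(F, R) = 5*(2*(2 + F)) = 5*(4 + 2*F) = 20 + 10*F)
o(B, y) = 2*B
(o(-20, -14) - 42)*u(-14, x) = (2*(-20) - 42)*(20 + 10*(-14)) = (-40 - 42)*(20 - 140) = -82*(-120) = 9840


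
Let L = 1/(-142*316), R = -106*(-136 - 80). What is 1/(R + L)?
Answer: 44872/1027389311 ≈ 4.3676e-5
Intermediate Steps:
R = 22896 (R = -106*(-216) = 22896)
L = -1/44872 (L = 1/(-44872) = -1/44872 ≈ -2.2286e-5)
1/(R + L) = 1/(22896 - 1/44872) = 1/(1027389311/44872) = 44872/1027389311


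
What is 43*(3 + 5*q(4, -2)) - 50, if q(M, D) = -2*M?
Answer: -1641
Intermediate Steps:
43*(3 + 5*q(4, -2)) - 50 = 43*(3 + 5*(-2*4)) - 50 = 43*(3 + 5*(-8)) - 50 = 43*(3 - 40) - 50 = 43*(-37) - 50 = -1591 - 50 = -1641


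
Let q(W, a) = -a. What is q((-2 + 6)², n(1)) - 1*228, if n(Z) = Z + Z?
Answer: -230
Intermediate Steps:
n(Z) = 2*Z
q((-2 + 6)², n(1)) - 1*228 = -2 - 1*228 = -1*2 - 228 = -2 - 228 = -230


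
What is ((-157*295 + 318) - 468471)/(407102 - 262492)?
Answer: -257234/72305 ≈ -3.5576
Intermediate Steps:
((-157*295 + 318) - 468471)/(407102 - 262492) = ((-46315 + 318) - 468471)/144610 = (-45997 - 468471)*(1/144610) = -514468*1/144610 = -257234/72305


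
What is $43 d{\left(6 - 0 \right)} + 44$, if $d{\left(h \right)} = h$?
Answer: $302$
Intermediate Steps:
$43 d{\left(6 - 0 \right)} + 44 = 43 \left(6 - 0\right) + 44 = 43 \left(6 + 0\right) + 44 = 43 \cdot 6 + 44 = 258 + 44 = 302$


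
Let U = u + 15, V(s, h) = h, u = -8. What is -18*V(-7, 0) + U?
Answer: 7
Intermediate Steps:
U = 7 (U = -8 + 15 = 7)
-18*V(-7, 0) + U = -18*0 + 7 = 0 + 7 = 7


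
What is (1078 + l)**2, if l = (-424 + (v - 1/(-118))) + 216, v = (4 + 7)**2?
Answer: 13674729721/13924 ≈ 9.8210e+5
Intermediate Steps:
v = 121 (v = 11**2 = 121)
l = -10265/118 (l = (-424 + (121 - 1/(-118))) + 216 = (-424 + (121 - 1*(-1/118))) + 216 = (-424 + (121 + 1/118)) + 216 = (-424 + 14279/118) + 216 = -35753/118 + 216 = -10265/118 ≈ -86.992)
(1078 + l)**2 = (1078 - 10265/118)**2 = (116939/118)**2 = 13674729721/13924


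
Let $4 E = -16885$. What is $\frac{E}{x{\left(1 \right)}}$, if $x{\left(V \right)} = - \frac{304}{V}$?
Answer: $\frac{16885}{1216} \approx 13.886$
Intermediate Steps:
$E = - \frac{16885}{4}$ ($E = \frac{1}{4} \left(-16885\right) = - \frac{16885}{4} \approx -4221.3$)
$\frac{E}{x{\left(1 \right)}} = - \frac{16885}{4 \left(- \frac{304}{1}\right)} = - \frac{16885}{4 \left(\left(-304\right) 1\right)} = - \frac{16885}{4 \left(-304\right)} = \left(- \frac{16885}{4}\right) \left(- \frac{1}{304}\right) = \frac{16885}{1216}$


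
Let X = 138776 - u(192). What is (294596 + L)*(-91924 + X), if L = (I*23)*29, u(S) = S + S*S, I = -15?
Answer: 2787853436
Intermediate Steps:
u(S) = S + S²
L = -10005 (L = -15*23*29 = -345*29 = -10005)
X = 101720 (X = 138776 - 192*(1 + 192) = 138776 - 192*193 = 138776 - 1*37056 = 138776 - 37056 = 101720)
(294596 + L)*(-91924 + X) = (294596 - 10005)*(-91924 + 101720) = 284591*9796 = 2787853436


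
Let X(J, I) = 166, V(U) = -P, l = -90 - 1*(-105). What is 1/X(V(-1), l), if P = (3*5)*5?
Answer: 1/166 ≈ 0.0060241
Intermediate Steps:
l = 15 (l = -90 + 105 = 15)
P = 75 (P = 15*5 = 75)
V(U) = -75 (V(U) = -1*75 = -75)
1/X(V(-1), l) = 1/166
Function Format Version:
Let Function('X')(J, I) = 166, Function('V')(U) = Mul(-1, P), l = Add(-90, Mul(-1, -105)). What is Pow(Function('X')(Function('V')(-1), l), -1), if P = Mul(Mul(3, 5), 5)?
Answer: Rational(1, 166) ≈ 0.0060241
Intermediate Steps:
l = 15 (l = Add(-90, 105) = 15)
P = 75 (P = Mul(15, 5) = 75)
Function('V')(U) = -75 (Function('V')(U) = Mul(-1, 75) = -75)
Pow(Function('X')(Function('V')(-1), l), -1) = Pow(166, -1) = Rational(1, 166)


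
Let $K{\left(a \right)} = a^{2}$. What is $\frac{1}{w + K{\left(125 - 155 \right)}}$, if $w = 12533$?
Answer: $\frac{1}{13433} \approx 7.4444 \cdot 10^{-5}$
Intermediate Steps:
$\frac{1}{w + K{\left(125 - 155 \right)}} = \frac{1}{12533 + \left(125 - 155\right)^{2}} = \frac{1}{12533 + \left(-30\right)^{2}} = \frac{1}{12533 + 900} = \frac{1}{13433}$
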